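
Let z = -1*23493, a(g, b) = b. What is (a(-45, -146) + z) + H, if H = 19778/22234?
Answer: -262784874/11117 ≈ -23638.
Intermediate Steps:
z = -23493
H = 9889/11117 (H = 19778*(1/22234) = 9889/11117 ≈ 0.88954)
(a(-45, -146) + z) + H = (-146 - 23493) + 9889/11117 = -23639 + 9889/11117 = -262784874/11117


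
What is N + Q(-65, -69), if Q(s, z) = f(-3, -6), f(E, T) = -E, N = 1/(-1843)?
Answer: 5528/1843 ≈ 2.9995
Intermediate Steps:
N = -1/1843 ≈ -0.00054259
Q(s, z) = 3 (Q(s, z) = -1*(-3) = 3)
N + Q(-65, -69) = -1/1843 + 3 = 5528/1843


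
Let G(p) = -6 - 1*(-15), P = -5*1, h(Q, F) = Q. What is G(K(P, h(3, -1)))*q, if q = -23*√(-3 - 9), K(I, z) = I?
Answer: -414*I*√3 ≈ -717.07*I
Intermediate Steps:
P = -5
G(p) = 9 (G(p) = -6 + 15 = 9)
q = -46*I*√3 ≈ -79.674*I
G(K(P, h(3, -1)))*q = 9*(-46*I*√3) = -414*I*√3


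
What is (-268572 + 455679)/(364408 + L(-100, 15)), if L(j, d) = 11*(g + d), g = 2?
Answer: 187107/364595 ≈ 0.51319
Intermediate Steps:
L(j, d) = 22 + 11*d (L(j, d) = 11*(2 + d) = 22 + 11*d)
(-268572 + 455679)/(364408 + L(-100, 15)) = (-268572 + 455679)/(364408 + (22 + 11*15)) = 187107/(364408 + (22 + 165)) = 187107/(364408 + 187) = 187107/364595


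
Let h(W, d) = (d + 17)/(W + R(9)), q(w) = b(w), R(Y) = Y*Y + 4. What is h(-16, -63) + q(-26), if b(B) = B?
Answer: -80/3 ≈ -26.667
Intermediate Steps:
R(Y) = 4 + Y² (R(Y) = Y² + 4 = 4 + Y²)
q(w) = w
h(W, d) = (17 + d)/(85 + W) (h(W, d) = (d + 17)/(W + (4 + 9²)) = (17 + d)/(W + (4 + 81)) = (17 + d)/(W + 85) = (17 + d)/(85 + W))
h(-16, -63) + q(-26) = (17 - 63)/(85 - 16) - 26 = -46/69 - 26 = (1/69)*(-46) - 26 = -⅔ - 26 = -80/3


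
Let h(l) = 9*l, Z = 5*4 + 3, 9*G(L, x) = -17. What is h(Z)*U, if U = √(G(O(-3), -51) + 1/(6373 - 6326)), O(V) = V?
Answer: 69*I*√37130/47 ≈ 282.89*I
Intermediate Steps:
G(L, x) = -17/9 (G(L, x) = (⅑)*(-17) = -17/9)
Z = 23 (Z = 20 + 3 = 23)
U = I*√37130/141 (U = √(-17/9 + 1/(6373 - 6326)) = √(-17/9 + 1/47) = √(-790/423) = I*√37130/141 ≈ 1.3666*I)
h(Z)*U = (9*23)*(I*√37130/141) = 207*(I*√37130/141) = 69*I*√37130/47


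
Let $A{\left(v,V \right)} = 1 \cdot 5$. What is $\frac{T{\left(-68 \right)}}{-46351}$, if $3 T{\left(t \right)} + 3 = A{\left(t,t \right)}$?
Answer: $- \frac{2}{139053} \approx -1.4383 \cdot 10^{-5}$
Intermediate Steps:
$A{\left(v,V \right)} = 5$
$T{\left(t \right)} = \frac{2}{3}$ ($T{\left(t \right)} = -1 + \frac{1}{3} \cdot 5 = -1 + \frac{5}{3} = \frac{2}{3}$)
$\frac{T{\left(-68 \right)}}{-46351} = \frac{2}{3 \left(-46351\right)} = \frac{2}{3} \left(- \frac{1}{46351}\right) = - \frac{2}{139053}$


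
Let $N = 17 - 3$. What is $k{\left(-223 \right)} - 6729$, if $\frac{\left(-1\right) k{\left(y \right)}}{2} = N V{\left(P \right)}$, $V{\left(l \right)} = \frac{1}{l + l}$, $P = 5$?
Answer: $- \frac{33659}{5} \approx -6731.8$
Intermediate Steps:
$V{\left(l \right)} = \frac{1}{2 l}$
$N = 14$ ($N = 17 - 3 = 14$)
$k{\left(y \right)} = - \frac{14}{5}$ ($k{\left(y \right)} = - 2 \cdot 14 \frac{1}{2 \cdot 5} = - 2 \cdot 14 \cdot \frac{1}{2} \cdot \frac{1}{5} = - 2 \cdot 14 \cdot \frac{1}{10} = \left(-2\right) \frac{7}{5} = - \frac{14}{5}$)
$k{\left(-223 \right)} - 6729 = - \frac{14}{5} - 6729 = - \frac{33659}{5}$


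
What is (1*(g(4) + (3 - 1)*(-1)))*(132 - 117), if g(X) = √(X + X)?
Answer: -30 + 30*√2 ≈ 12.426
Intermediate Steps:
g(X) = √2*√X (g(X) = √(2*X) = √2*√X)
(1*(g(4) + (3 - 1)*(-1)))*(132 - 117) = (1*(√2*√4 + (3 - 1)*(-1)))*(132 - 117) = (1*(√2*2 + 2*(-1)))*15 = (1*(2*√2 - 2))*15 = (1*(-2 + 2*√2))*15 = (-2 + 2*√2)*15 = -30 + 30*√2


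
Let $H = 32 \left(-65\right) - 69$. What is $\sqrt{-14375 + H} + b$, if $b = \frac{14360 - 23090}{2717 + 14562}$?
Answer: $- \frac{8730}{17279} + 18 i \sqrt{51} \approx -0.50524 + 128.55 i$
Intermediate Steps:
$H = -2149$ ($H = -2080 - 69 = -2149$)
$b = - \frac{8730}{17279} \approx -0.50524$
$\sqrt{-14375 + H} + b = \sqrt{-14375 - 2149} - \frac{8730}{17279} = \sqrt{-16524} - \frac{8730}{17279} = 18 i \sqrt{51} - \frac{8730}{17279} = - \frac{8730}{17279} + 18 i \sqrt{51}$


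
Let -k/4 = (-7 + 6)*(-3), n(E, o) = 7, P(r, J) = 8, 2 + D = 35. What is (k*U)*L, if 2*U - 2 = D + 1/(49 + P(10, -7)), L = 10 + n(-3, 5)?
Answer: -67864/19 ≈ -3571.8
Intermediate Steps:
D = 33 (D = -2 + 35 = 33)
k = -12 (k = -4*(-7 + 6)*(-3) = -(-4)*(-3) = -4*3 = -12)
L = 17 (L = 10 + 7 = 17)
U = 998/57 (U = 1 + (33 + 1/(49 + 8))/2 = 1 + (33 + 1/57)/2 = 1 + (1/2)*(1882/57) = 1 + 941/57 = 998/57 ≈ 17.509)
(k*U)*L = -12*998/57*17 = -3992/19*17 = -67864/19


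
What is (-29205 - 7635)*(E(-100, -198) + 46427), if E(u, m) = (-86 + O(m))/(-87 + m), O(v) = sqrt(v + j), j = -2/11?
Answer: -32497254136/19 + 4912*I*sqrt(5995)/209 ≈ -1.7104e+9 + 1819.7*I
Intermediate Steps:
j = -2/11 ≈ -0.18182
O(v) = sqrt(-2/11 + v) (O(v) = sqrt(v - 2/11) = sqrt(-2/11 + v))
E(u, m) = (-86 + sqrt(-22 + 121*m)/11)/(-87 + m)
(-29205 - 7635)*(E(-100, -198) + 46427) = (-29205 - 7635)*((-86 + sqrt(-22 + 121*(-198))/11)/(-87 - 198) + 46427) = -36840*((-86 + sqrt(-22 - 23958)/11)/(-285) + 46427) = -36840*(-(-86 + sqrt(-23980)/11)/285 + 46427) = -36840*(-(-86 + (2*I*sqrt(5995))/11)/285 + 46427) = -36840*(-(-86 + 2*I*sqrt(5995)/11)/285 + 46427) = -36840*((86/285 - 2*I*sqrt(5995)/3135) + 46427) = -36840*(13231781/285 - 2*I*sqrt(5995)/3135) = -32497254136/19 + 4912*I*sqrt(5995)/209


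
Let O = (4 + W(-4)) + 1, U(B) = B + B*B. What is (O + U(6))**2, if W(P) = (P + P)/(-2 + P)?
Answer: 21025/9 ≈ 2336.1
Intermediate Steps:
W(P) = 2*P/(-2 + P) (W(P) = (2*P)/(-2 + P) = 2*P/(-2 + P))
U(B) = B + B**2
O = 19/3 (O = (4 + 2*(-4)/(-2 - 4)) + 1 = (4 + 2*(-4)/(-6)) + 1 = (4 + 2*(-4)*(-1/6)) + 1 = (4 + 4/3) + 1 = 16/3 + 1 = 19/3 ≈ 6.3333)
(O + U(6))**2 = (19/3 + 6*(1 + 6))**2 = (19/3 + 6*7)**2 = (19/3 + 42)**2 = (145/3)**2 = 21025/9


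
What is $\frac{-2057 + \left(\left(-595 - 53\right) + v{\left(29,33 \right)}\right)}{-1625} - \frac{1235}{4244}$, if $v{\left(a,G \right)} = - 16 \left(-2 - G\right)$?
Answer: $\frac{109177}{106100} \approx 1.029$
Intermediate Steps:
$v{\left(a,G \right)} = 32 + 16 G$
$\frac{-2057 + \left(\left(-595 - 53\right) + v{\left(29,33 \right)}\right)}{-1625} - \frac{1235}{4244} = \frac{-2057 + \left(\left(-595 - 53\right) + \left(32 + 16 \cdot 33\right)\right)}{-1625} - \frac{1235}{4244} = \left(-2057 + \left(-648 + \left(32 + 528\right)\right)\right) \left(- \frac{1}{1625}\right) - \frac{1235}{4244} = \left(-2057 + \left(-648 + 560\right)\right) \left(- \frac{1}{1625}\right) - \frac{1235}{4244} = \left(-2057 - 88\right) \left(- \frac{1}{1625}\right) - \frac{1235}{4244} = \left(-2145\right) \left(- \frac{1}{1625}\right) - \frac{1235}{4244} = \frac{33}{25} - \frac{1235}{4244} = \frac{109177}{106100}$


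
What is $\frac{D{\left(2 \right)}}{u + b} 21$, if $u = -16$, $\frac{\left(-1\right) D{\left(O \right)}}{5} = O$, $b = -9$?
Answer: $\frac{42}{5} \approx 8.4$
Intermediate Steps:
$D{\left(O \right)} = - 5 O$
$\frac{D{\left(2 \right)}}{u + b} 21 = \frac{\left(-5\right) 2}{-16 - 9} \cdot 21 = \frac{1}{-25} \left(-10\right) 21 = \left(- \frac{1}{25}\right) \left(-10\right) 21 = \frac{2}{5} \cdot 21 = \frac{42}{5}$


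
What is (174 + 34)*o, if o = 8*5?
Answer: 8320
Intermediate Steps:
o = 40
(174 + 34)*o = (174 + 34)*40 = 208*40 = 8320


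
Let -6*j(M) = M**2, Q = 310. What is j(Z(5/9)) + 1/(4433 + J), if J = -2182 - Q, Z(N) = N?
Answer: -16013/314442 ≈ -0.050925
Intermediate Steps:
J = -2492 (J = -2182 - 1*310 = -2182 - 310 = -2492)
j(M) = -M**2/6
j(Z(5/9)) + 1/(4433 + J) = -(5/9)**2/6 + 1/(4433 - 2492) = -(5*(1/9))**2/6 + 1/1941 = -(5/9)**2/6 + 1/1941 = -1/6*25/81 + 1/1941 = -25/486 + 1/1941 = -16013/314442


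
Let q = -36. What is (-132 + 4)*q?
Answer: 4608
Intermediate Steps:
(-132 + 4)*q = (-132 + 4)*(-36) = -128*(-36) = 4608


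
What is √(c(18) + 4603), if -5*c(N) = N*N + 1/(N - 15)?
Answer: 2*√255270/15 ≈ 67.366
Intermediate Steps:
c(N) = -N²/5 - 1/(5*(-15 + N)) (c(N) = -(N*N + 1/(N - 15))/5 = -(N² + 1/(-15 + N))/5 = -N²/5 - 1/(5*(-15 + N)))
√(c(18) + 4603) = √((-1 - 1*18³ + 15*18²)/(5*(-15 + 18)) + 4603) = √((⅕)*(-1 - 1*5832 + 15*324)/3 + 4603) = √((⅕)*(⅓)*(-1 - 5832 + 4860) + 4603) = √((⅕)*(⅓)*(-973) + 4603) = √(-973/15 + 4603) = √(68072/15) = 2*√255270/15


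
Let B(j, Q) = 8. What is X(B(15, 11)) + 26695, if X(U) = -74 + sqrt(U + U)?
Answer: 26625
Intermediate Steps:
X(U) = -74 + sqrt(2)*sqrt(U) (X(U) = -74 + sqrt(2*U) = -74 + sqrt(2)*sqrt(U))
X(B(15, 11)) + 26695 = (-74 + sqrt(2)*sqrt(8)) + 26695 = (-74 + sqrt(2)*(2*sqrt(2))) + 26695 = (-74 + 4) + 26695 = -70 + 26695 = 26625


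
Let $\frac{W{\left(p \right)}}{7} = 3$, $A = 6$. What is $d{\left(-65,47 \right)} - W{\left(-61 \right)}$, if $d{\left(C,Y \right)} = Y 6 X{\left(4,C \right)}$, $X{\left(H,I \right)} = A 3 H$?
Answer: $20283$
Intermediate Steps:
$X{\left(H,I \right)} = 18 H$ ($X{\left(H,I \right)} = 6 \cdot 3 H = 18 H$)
$W{\left(p \right)} = 21$ ($W{\left(p \right)} = 7 \cdot 3 = 21$)
$d{\left(C,Y \right)} = 432 Y$ ($d{\left(C,Y \right)} = Y 6 \cdot 18 \cdot 4 = 6 Y 72 = 432 Y$)
$d{\left(-65,47 \right)} - W{\left(-61 \right)} = 432 \cdot 47 - 21 = 20304 - 21 = 20283$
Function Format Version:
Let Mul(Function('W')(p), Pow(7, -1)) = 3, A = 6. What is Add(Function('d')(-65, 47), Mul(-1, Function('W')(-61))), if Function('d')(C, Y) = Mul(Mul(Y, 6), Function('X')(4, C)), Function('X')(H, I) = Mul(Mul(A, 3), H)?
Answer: 20283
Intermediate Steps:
Function('X')(H, I) = Mul(18, H) (Function('X')(H, I) = Mul(Mul(6, 3), H) = Mul(18, H))
Function('W')(p) = 21 (Function('W')(p) = Mul(7, 3) = 21)
Function('d')(C, Y) = Mul(432, Y) (Function('d')(C, Y) = Mul(Mul(Y, 6), Mul(18, 4)) = Mul(Mul(6, Y), 72) = Mul(432, Y))
Add(Function('d')(-65, 47), Mul(-1, Function('W')(-61))) = Add(Mul(432, 47), Mul(-1, 21)) = Add(20304, -21) = 20283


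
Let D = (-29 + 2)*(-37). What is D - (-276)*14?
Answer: 4863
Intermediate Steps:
D = 999 (D = -27*(-37) = 999)
D - (-276)*14 = 999 - (-276)*14 = 999 - 1*(-3864) = 999 + 3864 = 4863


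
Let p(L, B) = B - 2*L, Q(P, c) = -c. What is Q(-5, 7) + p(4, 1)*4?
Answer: -35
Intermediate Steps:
Q(-5, 7) + p(4, 1)*4 = -1*7 + (1 - 2*4)*4 = -7 + (1 - 8)*4 = -7 - 7*4 = -7 - 28 = -35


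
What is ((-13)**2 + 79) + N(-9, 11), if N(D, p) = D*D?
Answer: 329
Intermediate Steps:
N(D, p) = D**2
((-13)**2 + 79) + N(-9, 11) = ((-13)**2 + 79) + (-9)**2 = (169 + 79) + 81 = 248 + 81 = 329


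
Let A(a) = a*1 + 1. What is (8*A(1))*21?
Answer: 336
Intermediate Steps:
A(a) = 1 + a (A(a) = a + 1 = 1 + a)
(8*A(1))*21 = (8*(1 + 1))*21 = (8*2)*21 = 16*21 = 336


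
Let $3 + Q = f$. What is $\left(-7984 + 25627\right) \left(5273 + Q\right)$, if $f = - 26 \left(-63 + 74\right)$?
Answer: $87932712$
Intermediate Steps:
$f = -286$ ($f = \left(-26\right) 11 = -286$)
$Q = -289$ ($Q = -3 - 286 = -289$)
$\left(-7984 + 25627\right) \left(5273 + Q\right) = \left(-7984 + 25627\right) \left(5273 - 289\right) = 17643 \cdot 4984 = 87932712$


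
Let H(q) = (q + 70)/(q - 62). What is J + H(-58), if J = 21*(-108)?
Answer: -22681/10 ≈ -2268.1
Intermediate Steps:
J = -2268
H(q) = (70 + q)/(-62 + q)
J + H(-58) = -2268 + (70 - 58)/(-62 - 58) = -2268 + 12/(-120) = -2268 - 1/120*12 = -2268 - ⅒ = -22681/10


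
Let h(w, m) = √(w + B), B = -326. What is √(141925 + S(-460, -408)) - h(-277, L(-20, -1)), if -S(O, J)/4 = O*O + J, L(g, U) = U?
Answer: I*(√702843 - 3*√67) ≈ 813.8*I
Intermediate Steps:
S(O, J) = -4*J - 4*O² (S(O, J) = -4*(O*O + J) = -4*(O² + J) = -4*(J + O²) = -4*J - 4*O²)
h(w, m) = √(-326 + w) (h(w, m) = √(w - 326) = √(-326 + w))
√(141925 + S(-460, -408)) - h(-277, L(-20, -1)) = √(141925 + (-4*(-408) - 4*(-460)²)) - √(-326 - 277) = √(141925 + (1632 - 4*211600)) - √(-603) = √(141925 + (1632 - 846400)) - 3*I*√67 = √(141925 - 844768) - 3*I*√67 = √(-702843) - 3*I*√67 = I*√702843 - 3*I*√67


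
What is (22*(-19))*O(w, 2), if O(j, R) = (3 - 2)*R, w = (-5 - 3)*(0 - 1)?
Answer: -836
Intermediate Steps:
w = 8 (w = -8*(-1) = 8)
O(j, R) = R (O(j, R) = 1*R = R)
(22*(-19))*O(w, 2) = (22*(-19))*2 = -418*2 = -836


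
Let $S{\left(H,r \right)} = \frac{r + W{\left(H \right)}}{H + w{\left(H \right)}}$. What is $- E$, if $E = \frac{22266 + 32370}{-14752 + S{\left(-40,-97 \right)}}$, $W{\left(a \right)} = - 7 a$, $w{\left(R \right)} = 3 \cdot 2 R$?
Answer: $\frac{15298080}{4130743} \approx 3.7035$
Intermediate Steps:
$w{\left(R \right)} = 6 R$
$S{\left(H,r \right)} = \frac{r - 7 H}{7 H}$ ($S{\left(H,r \right)} = \frac{r - 7 H}{H + 6 H} = \frac{r - 7 H}{7 H}$)
$E = - \frac{15298080}{4130743}$ ($E = \frac{22266 + 32370}{-14752 + \frac{\left(-1\right) \left(-40\right) + \frac{1}{7} \left(-97\right)}{-40}} = \frac{54636}{-14752 - \frac{40 - \frac{97}{7}}{40}} = \frac{54636}{-14752 - \frac{183}{280}} = \frac{54636}{- \frac{4130743}{280}} = 54636 \left(- \frac{280}{4130743}\right) = - \frac{15298080}{4130743} \approx -3.7035$)
$- E = \left(-1\right) \left(- \frac{15298080}{4130743}\right) = \frac{15298080}{4130743}$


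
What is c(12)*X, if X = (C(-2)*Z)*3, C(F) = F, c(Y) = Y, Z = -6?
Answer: 432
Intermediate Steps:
X = 36 (X = -2*(-6)*3 = 12*3 = 36)
c(12)*X = 12*36 = 432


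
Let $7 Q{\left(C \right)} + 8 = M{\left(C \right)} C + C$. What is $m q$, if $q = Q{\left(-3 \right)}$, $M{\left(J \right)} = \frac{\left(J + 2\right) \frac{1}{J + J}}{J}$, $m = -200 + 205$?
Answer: $- \frac{325}{42} \approx -7.7381$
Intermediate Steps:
$m = 5$
$M{\left(J \right)} = \frac{2 + J}{2 J^{2}}$ ($M{\left(J \right)} = \frac{\left(2 + J\right) \frac{1}{2 J}}{J} = \frac{\frac{1}{2} \frac{1}{J} \left(2 + J\right)}{J} = \frac{2 + J}{2 J^{2}}$)
$Q{\left(C \right)} = - \frac{8}{7} + \frac{C}{7} + \frac{2 + C}{14 C}$ ($Q{\left(C \right)} = - \frac{8}{7} + \frac{\frac{2 + C}{2 C^{2}} C + C}{7} = - \frac{8}{7} + \frac{\frac{2 + C}{2 C} + C}{7} = - \frac{8}{7} + \frac{C + \frac{2 + C}{2 C}}{7} = - \frac{8}{7} + \left(\frac{C}{7} + \frac{2 + C}{14 C}\right) = - \frac{8}{7} + \frac{C}{7} + \frac{2 + C}{14 C}$)
$q = - \frac{65}{42}$ ($q = - \frac{15}{14} + \frac{1}{7} \left(-3\right) + \frac{1}{7 \left(-3\right)} = - \frac{15}{14} - \frac{3}{7} + \frac{1}{7} \left(- \frac{1}{3}\right) = - \frac{15}{14} - \frac{3}{7} - \frac{1}{21} = - \frac{65}{42} \approx -1.5476$)
$m q = 5 \left(- \frac{65}{42}\right) = - \frac{325}{42}$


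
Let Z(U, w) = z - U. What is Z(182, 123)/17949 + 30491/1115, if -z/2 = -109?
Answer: 182441033/6671045 ≈ 27.348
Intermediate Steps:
z = 218 (z = -2*(-109) = 218)
Z(U, w) = 218 - U
Z(182, 123)/17949 + 30491/1115 = (218 - 1*182)/17949 + 30491/1115 = (218 - 182)*(1/17949) + 30491*(1/1115) = 36*(1/17949) + 30491/1115 = 12/5983 + 30491/1115 = 182441033/6671045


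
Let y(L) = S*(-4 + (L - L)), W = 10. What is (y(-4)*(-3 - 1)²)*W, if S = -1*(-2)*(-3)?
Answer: 3840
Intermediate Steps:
S = -6 (S = 2*(-3) = -6)
y(L) = 24 (y(L) = -6*(-4 + (L - L)) = -6*(-4 + 0) = -6*(-4) = 24)
(y(-4)*(-3 - 1)²)*W = (24*(-3 - 1)²)*10 = (24*(-4)²)*10 = (24*16)*10 = 384*10 = 3840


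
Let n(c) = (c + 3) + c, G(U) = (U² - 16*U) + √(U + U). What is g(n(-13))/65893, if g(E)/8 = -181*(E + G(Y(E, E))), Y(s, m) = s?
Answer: -1265552/65893 - 1448*I*√46/65893 ≈ -19.206 - 0.14904*I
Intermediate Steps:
G(U) = U² - 16*U + √2*√U (G(U) = (U² - 16*U) + √(2*U) = (U² - 16*U) + √2*√U = U² - 16*U + √2*√U)
n(c) = 3 + 2*c (n(c) = (3 + c) + c = 3 + 2*c)
g(E) = -1448*E² + 21720*E - 1448*√2*√E (g(E) = 8*(-181*(E + (E² - 16*E + √2*√E))) = 8*(-181*(E² - 15*E + √2*√E)) = 8*(-181*E² + 2715*E - 181*√2*√E) = -1448*E² + 21720*E - 1448*√2*√E)
g(n(-13))/65893 = (-1448*(3 + 2*(-13))² + 21720*(3 + 2*(-13)) - 1448*√2*√(3 + 2*(-13)))/65893 = (-1448*(3 - 26)² + 21720*(3 - 26) - 1448*√2*√(3 - 26))*(1/65893) = (-1448*(-23)² + 21720*(-23) - 1448*√2*√(-23))*(1/65893) = (-1448*529 - 499560 - 1448*√2*I*√23)*(1/65893) = (-765992 - 499560 - 1448*I*√46)*(1/65893) = (-1265552 - 1448*I*√46)*(1/65893) = -1265552/65893 - 1448*I*√46/65893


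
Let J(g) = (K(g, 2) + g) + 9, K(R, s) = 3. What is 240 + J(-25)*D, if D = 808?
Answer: -10264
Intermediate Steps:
J(g) = 12 + g (J(g) = (3 + g) + 9 = 12 + g)
240 + J(-25)*D = 240 + (12 - 25)*808 = 240 - 13*808 = 240 - 10504 = -10264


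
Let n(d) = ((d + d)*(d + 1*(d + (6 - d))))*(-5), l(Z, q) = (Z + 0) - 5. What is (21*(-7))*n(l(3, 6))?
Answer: -11760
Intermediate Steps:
l(Z, q) = -5 + Z (l(Z, q) = Z - 5 = -5 + Z)
n(d) = -10*d*(6 + d) (n(d) = ((2*d)*(d + 1*6))*(-5) = ((2*d)*(d + 6))*(-5) = ((2*d)*(6 + d))*(-5) = (2*d*(6 + d))*(-5) = -10*d*(6 + d))
(21*(-7))*n(l(3, 6)) = (21*(-7))*(-10*(-5 + 3)*(6 + (-5 + 3))) = -(-1470)*(-2)*(6 - 2) = -(-1470)*(-2)*4 = -147*80 = -11760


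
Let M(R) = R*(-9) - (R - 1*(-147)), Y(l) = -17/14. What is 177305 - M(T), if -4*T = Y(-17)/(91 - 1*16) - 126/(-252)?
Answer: 18632333/105 ≈ 1.7745e+5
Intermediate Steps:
Y(l) = -17/14 (Y(l) = -17*1/14 = -17/14)
T = -127/1050 (T = -(-17/(14*(91 - 1*16)) - 126/(-252))/4 = -(-17/(14*(91 - 16)) - 126*(-1/252))/4 = -(-17/14/75 + ½)/4 = -(-17/14*1/75 + ½)/4 = -(-17/1050 + ½)/4 = -¼*254/525 = -127/1050 ≈ -0.12095)
M(R) = -147 - 10*R (M(R) = -9*R - (R + 147) = -9*R - (147 + R) = -9*R + (-147 - R) = -147 - 10*R)
177305 - M(T) = 177305 - (-147 - 10*(-127/1050)) = 177305 - (-147 + 127/105) = 177305 - 1*(-15308/105) = 177305 + 15308/105 = 18632333/105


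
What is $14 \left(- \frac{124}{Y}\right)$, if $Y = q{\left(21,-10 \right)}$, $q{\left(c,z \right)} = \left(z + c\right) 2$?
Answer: $- \frac{868}{11} \approx -78.909$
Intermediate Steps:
$q{\left(c,z \right)} = 2 c + 2 z$ ($q{\left(c,z \right)} = \left(c + z\right) 2 = 2 c + 2 z$)
$Y = 22$ ($Y = 2 \cdot 21 + 2 \left(-10\right) = 42 - 20 = 22$)
$14 \left(- \frac{124}{Y}\right) = 14 \left(- \frac{124}{22}\right) = 14 \left(\left(-124\right) \frac{1}{22}\right) = 14 \left(- \frac{62}{11}\right) = - \frac{868}{11}$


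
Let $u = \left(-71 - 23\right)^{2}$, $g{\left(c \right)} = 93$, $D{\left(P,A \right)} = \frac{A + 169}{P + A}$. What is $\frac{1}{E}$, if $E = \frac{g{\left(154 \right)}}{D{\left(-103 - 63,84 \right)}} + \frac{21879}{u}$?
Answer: $- \frac{2235508}{61847949} \approx -0.036145$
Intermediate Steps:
$D{\left(P,A \right)} = \frac{169 + A}{A + P}$
$u = 8836$ ($u = \left(-94\right)^{2} = 8836$)
$E = - \frac{61847949}{2235508}$ ($E = \frac{93}{\frac{1}{84 - 166} \left(169 + 84\right)} + \frac{21879}{8836} = \frac{93}{\frac{1}{84 - 166} \cdot 253} + 21879 \cdot \frac{1}{8836} = \frac{93}{\frac{1}{84 - 166} \cdot 253} + \frac{21879}{8836} = \frac{93}{\frac{1}{-82} \cdot 253} + \frac{21879}{8836} = \frac{93}{\left(- \frac{1}{82}\right) 253} + \frac{21879}{8836} = \frac{93}{- \frac{253}{82}} + \frac{21879}{8836} = 93 \left(- \frac{82}{253}\right) + \frac{21879}{8836} = - \frac{7626}{253} + \frac{21879}{8836} = - \frac{61847949}{2235508} \approx -27.666$)
$\frac{1}{E} = \frac{1}{- \frac{61847949}{2235508}} = - \frac{2235508}{61847949}$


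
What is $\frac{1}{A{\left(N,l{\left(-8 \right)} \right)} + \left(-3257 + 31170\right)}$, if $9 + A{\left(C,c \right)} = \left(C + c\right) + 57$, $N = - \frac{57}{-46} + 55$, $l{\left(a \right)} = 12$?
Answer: $\frac{46}{1289345} \approx 3.5677 \cdot 10^{-5}$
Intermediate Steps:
$N = \frac{2587}{46}$ ($N = \left(-57\right) \left(- \frac{1}{46}\right) + 55 = \frac{57}{46} + 55 = \frac{2587}{46} \approx 56.239$)
$A{\left(C,c \right)} = 48 + C + c$ ($A{\left(C,c \right)} = -9 + \left(\left(C + c\right) + 57\right) = -9 + \left(57 + C + c\right) = 48 + C + c$)
$\frac{1}{A{\left(N,l{\left(-8 \right)} \right)} + \left(-3257 + 31170\right)} = \frac{1}{\left(48 + \frac{2587}{46} + 12\right) + \left(-3257 + 31170\right)} = \frac{1}{\frac{5347}{46} + 27913} = \frac{1}{\frac{1289345}{46}} = \frac{46}{1289345}$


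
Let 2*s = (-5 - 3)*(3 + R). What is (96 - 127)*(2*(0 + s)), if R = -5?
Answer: -496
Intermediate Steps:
s = 8 (s = ((-5 - 3)*(3 - 5))/2 = (-8*(-2))/2 = (½)*16 = 8)
(96 - 127)*(2*(0 + s)) = (96 - 127)*(2*(0 + 8)) = -62*8 = -31*16 = -496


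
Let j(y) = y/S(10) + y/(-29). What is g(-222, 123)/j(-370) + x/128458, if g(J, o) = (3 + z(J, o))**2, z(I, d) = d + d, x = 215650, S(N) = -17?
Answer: 1965090460397/1093177580 ≈ 1797.6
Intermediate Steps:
z(I, d) = 2*d
g(J, o) = (3 + 2*o)**2
j(y) = -46*y/493 (j(y) = y/(-17) + y/(-29) = y*(-1/17) + y*(-1/29) = -y/17 - y/29 = -46*y/493)
g(-222, 123)/j(-370) + x/128458 = (3 + 2*123)**2/((-46/493*(-370))) + 215650/128458 = (3 + 246)**2/(17020/493) + 215650*(1/128458) = 249**2*(493/17020) + 107825/64229 = 62001*(493/17020) + 107825/64229 = 30566493/17020 + 107825/64229 = 1965090460397/1093177580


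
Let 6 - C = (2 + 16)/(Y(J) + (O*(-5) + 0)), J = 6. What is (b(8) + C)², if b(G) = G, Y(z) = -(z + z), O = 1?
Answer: 65536/289 ≈ 226.77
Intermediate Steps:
Y(z) = -2*z
C = 120/17 (C = 6 - (2 + 16)/(-2*6 + (1*(-5) + 0)) = 6 - 18/(-12 + (-5 + 0)) = 6 - 18/(-12 - 5) = 6 - 18/(-17) = 6 - 18*(-1)/17 = 6 - 1*(-18/17) = 6 + 18/17 = 120/17 ≈ 7.0588)
(b(8) + C)² = (8 + 120/17)² = (256/17)² = 65536/289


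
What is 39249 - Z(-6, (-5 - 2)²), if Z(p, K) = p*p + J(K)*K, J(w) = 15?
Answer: 38478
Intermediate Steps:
Z(p, K) = p² + 15*K (Z(p, K) = p*p + 15*K = p² + 15*K)
39249 - Z(-6, (-5 - 2)²) = 39249 - ((-6)² + 15*(-5 - 2)²) = 39249 - (36 + 15*(-7)²) = 39249 - (36 + 15*49) = 39249 - (36 + 735) = 39249 - 1*771 = 39249 - 771 = 38478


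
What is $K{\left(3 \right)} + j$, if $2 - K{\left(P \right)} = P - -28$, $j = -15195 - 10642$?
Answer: $-25866$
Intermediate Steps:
$j = -25837$ ($j = -15195 - 10642 = -25837$)
$K{\left(P \right)} = -26 - P$ ($K{\left(P \right)} = 2 - \left(P - -28\right) = 2 - \left(P + 28\right) = 2 - \left(28 + P\right) = -26 - P$)
$K{\left(3 \right)} + j = \left(-26 - 3\right) - 25837 = -29 - 25837 = -25866$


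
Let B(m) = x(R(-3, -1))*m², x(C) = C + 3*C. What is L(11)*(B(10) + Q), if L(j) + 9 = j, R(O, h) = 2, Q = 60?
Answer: 1720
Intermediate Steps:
x(C) = 4*C
L(j) = -9 + j
B(m) = 8*m² (B(m) = (4*2)*m² = 8*m²)
L(11)*(B(10) + Q) = (-9 + 11)*(8*10² + 60) = 2*(8*100 + 60) = 2*(800 + 60) = 2*860 = 1720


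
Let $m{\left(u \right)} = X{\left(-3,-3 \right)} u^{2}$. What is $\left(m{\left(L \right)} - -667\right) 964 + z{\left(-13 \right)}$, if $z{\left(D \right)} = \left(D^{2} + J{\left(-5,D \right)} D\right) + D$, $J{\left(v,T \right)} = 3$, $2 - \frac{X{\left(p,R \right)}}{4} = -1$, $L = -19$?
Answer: $4819153$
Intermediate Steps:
$X{\left(p,R \right)} = 12$ ($X{\left(p,R \right)} = 8 - -4 = 8 + 4 = 12$)
$m{\left(u \right)} = 12 u^{2}$
$z{\left(D \right)} = D^{2} + 4 D$ ($z{\left(D \right)} = \left(D^{2} + 3 D\right) + D = D^{2} + 4 D$)
$\left(m{\left(L \right)} - -667\right) 964 + z{\left(-13 \right)} = \left(12 \left(-19\right)^{2} - -667\right) 964 - 13 \left(4 - 13\right) = \left(12 \cdot 361 + 667\right) 964 - -117 = \left(4332 + 667\right) 964 + 117 = 4999 \cdot 964 + 117 = 4819036 + 117 = 4819153$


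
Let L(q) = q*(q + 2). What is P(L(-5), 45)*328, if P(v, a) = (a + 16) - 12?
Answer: 16072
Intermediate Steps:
L(q) = q*(2 + q)
P(v, a) = 4 + a (P(v, a) = (16 + a) - 12 = 4 + a)
P(L(-5), 45)*328 = (4 + 45)*328 = 49*328 = 16072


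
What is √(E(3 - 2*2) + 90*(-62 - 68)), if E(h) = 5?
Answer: I*√11695 ≈ 108.14*I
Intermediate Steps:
√(E(3 - 2*2) + 90*(-62 - 68)) = √(5 + 90*(-62 - 68)) = √(5 + 90*(-130)) = √(5 - 11700) = √(-11695) = I*√11695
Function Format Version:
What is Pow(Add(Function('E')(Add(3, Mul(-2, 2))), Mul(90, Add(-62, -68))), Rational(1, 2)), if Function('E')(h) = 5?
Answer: Mul(I, Pow(11695, Rational(1, 2))) ≈ Mul(108.14, I)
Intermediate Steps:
Pow(Add(Function('E')(Add(3, Mul(-2, 2))), Mul(90, Add(-62, -68))), Rational(1, 2)) = Pow(Add(5, Mul(90, Add(-62, -68))), Rational(1, 2)) = Pow(Add(5, Mul(90, -130)), Rational(1, 2)) = Pow(Add(5, -11700), Rational(1, 2)) = Pow(-11695, Rational(1, 2)) = Mul(I, Pow(11695, Rational(1, 2)))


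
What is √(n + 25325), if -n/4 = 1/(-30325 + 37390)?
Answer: √140453079985/2355 ≈ 159.14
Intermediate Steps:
n = -4/7065 (n = -4/(-30325 + 37390) = -4/7065 ≈ -0.00056617)
√(n + 25325) = √(-4/7065 + 25325) = √(178921121/7065) = √140453079985/2355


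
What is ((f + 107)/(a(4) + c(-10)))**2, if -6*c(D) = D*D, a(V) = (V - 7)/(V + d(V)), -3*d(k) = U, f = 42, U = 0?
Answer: 3196944/43681 ≈ 73.188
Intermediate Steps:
d(k) = 0 (d(k) = -1/3*0 = 0)
a(V) = (-7 + V)/V (a(V) = (V - 7)/(V + 0) = (-7 + V)/V)
c(D) = -D**2/6 (c(D) = -D*D/6 = -D**2/6)
((f + 107)/(a(4) + c(-10)))**2 = ((42 + 107)/((-7 + 4)/4 - 1/6*(-10)**2))**2 = (149/((1/4)*(-3) - 1/6*100))**2 = (149/(-3/4 - 50/3))**2 = (149/(-209/12))**2 = (149*(-12/209))**2 = (-1788/209)**2 = 3196944/43681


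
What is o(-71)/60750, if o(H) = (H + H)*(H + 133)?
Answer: -4402/30375 ≈ -0.14492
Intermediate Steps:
o(H) = 2*H*(133 + H) (o(H) = (2*H)*(133 + H) = 2*H*(133 + H))
o(-71)/60750 = (2*(-71)*(133 - 71))/60750 = (2*(-71)*62)*(1/60750) = -8804*1/60750 = -4402/30375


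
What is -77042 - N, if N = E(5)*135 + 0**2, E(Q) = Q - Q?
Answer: -77042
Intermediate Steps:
E(Q) = 0
N = 0 (N = 0*135 + 0**2 = 0 + 0 = 0)
-77042 - N = -77042 - 1*0 = -77042 + 0 = -77042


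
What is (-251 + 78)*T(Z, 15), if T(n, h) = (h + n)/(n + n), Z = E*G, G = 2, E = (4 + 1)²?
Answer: -2249/20 ≈ -112.45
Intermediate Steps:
E = 25 (E = 5² = 25)
Z = 50 (Z = 25*2 = 50)
T(n, h) = (h + n)/(2*n) (T(n, h) = (h + n)/((2*n)) = (h + n)*(1/(2*n)) = (h + n)/(2*n))
(-251 + 78)*T(Z, 15) = (-251 + 78)*((½)*(15 + 50)/50) = -173*65/(2*50) = -173*13/20 = -2249/20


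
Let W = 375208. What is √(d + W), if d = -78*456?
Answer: 2*√84910 ≈ 582.79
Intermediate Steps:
d = -35568
√(d + W) = √(-35568 + 375208) = √339640 = 2*√84910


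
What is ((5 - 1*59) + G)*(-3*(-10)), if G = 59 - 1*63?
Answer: -1740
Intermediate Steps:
G = -4 (G = 59 - 63 = -4)
((5 - 1*59) + G)*(-3*(-10)) = ((5 - 1*59) - 4)*(-3*(-10)) = ((5 - 59) - 4)*30 = (-54 - 4)*30 = -58*30 = -1740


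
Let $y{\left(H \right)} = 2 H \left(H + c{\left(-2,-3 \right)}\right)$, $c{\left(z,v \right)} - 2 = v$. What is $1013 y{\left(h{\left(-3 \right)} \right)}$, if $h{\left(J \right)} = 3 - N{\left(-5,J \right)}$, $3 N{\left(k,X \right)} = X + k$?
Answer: $\frac{482188}{9} \approx 53576.0$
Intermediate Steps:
$c{\left(z,v \right)} = 2 + v$
$N{\left(k,X \right)} = \frac{X}{3} + \frac{k}{3}$ ($N{\left(k,X \right)} = \frac{X + k}{3} = \frac{X}{3} + \frac{k}{3}$)
$h{\left(J \right)} = \frac{14}{3} - \frac{J}{3}$ ($h{\left(J \right)} = 3 - \left(\frac{J}{3} + \frac{1}{3} \left(-5\right)\right) = 3 - \left(\frac{J}{3} - \frac{5}{3}\right) = 3 - \left(- \frac{5}{3} + \frac{J}{3}\right) = \frac{14}{3} - \frac{J}{3}$)
$y{\left(H \right)} = 2 H \left(-1 + H\right)$ ($y{\left(H \right)} = 2 H \left(H + \left(2 - 3\right)\right) = 2 H \left(H - 1\right) = 2 H \left(-1 + H\right)$)
$1013 y{\left(h{\left(-3 \right)} \right)} = 1013 \cdot 2 \left(\frac{14}{3} - -1\right) \left(-1 + \left(\frac{14}{3} - -1\right)\right) = 1013 \cdot 2 \left(\frac{14}{3} + 1\right) \left(-1 + \left(\frac{14}{3} + 1\right)\right) = 1013 \cdot 2 \cdot \frac{17}{3} \left(-1 + \frac{17}{3}\right) = 1013 \cdot 2 \cdot \frac{17}{3} \cdot \frac{14}{3} = 1013 \cdot \frac{476}{9} = \frac{482188}{9}$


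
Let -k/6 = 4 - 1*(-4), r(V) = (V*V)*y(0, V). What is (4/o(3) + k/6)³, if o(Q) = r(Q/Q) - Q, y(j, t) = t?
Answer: -1000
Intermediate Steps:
r(V) = V³ (r(V) = (V*V)*V = V²*V = V³)
k = -48 (k = -6*(4 - 1*(-4)) = -6*(4 + 4) = -6*8 = -48)
o(Q) = 1 - Q (o(Q) = (Q/Q)³ - Q = 1³ - Q = 1 - Q)
(4/o(3) + k/6)³ = (4/(1 - 1*3) - 48/6)³ = (4/(1 - 3) - 48*⅙)³ = (4/(-2) - 8)³ = (4*(-½) - 8)³ = (-2 - 8)³ = (-10)³ = -1000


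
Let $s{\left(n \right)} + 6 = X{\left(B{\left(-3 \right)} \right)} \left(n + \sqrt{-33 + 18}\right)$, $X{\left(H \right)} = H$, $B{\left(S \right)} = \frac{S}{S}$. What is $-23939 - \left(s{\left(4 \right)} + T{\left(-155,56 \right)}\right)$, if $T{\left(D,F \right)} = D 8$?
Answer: $-22697 - i \sqrt{15} \approx -22697.0 - 3.873 i$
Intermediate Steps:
$T{\left(D,F \right)} = 8 D$
$B{\left(S \right)} = 1$
$s{\left(n \right)} = -6 + n + i \sqrt{15}$ ($s{\left(n \right)} = -6 + 1 \left(n + \sqrt{-33 + 18}\right) = -6 + 1 \left(n + \sqrt{-15}\right) = -6 + 1 \left(n + i \sqrt{15}\right) = -6 + \left(n + i \sqrt{15}\right) = -6 + n + i \sqrt{15}$)
$-23939 - \left(s{\left(4 \right)} + T{\left(-155,56 \right)}\right) = -23939 - \left(\left(-6 + 4 + i \sqrt{15}\right) + 8 \left(-155\right)\right) = -23939 - \left(\left(-2 + i \sqrt{15}\right) - 1240\right) = -23939 - \left(-1242 + i \sqrt{15}\right) = -23939 + \left(1242 - i \sqrt{15}\right) = -22697 - i \sqrt{15}$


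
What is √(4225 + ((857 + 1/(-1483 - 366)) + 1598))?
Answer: √12351319/43 ≈ 81.731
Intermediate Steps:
√(4225 + ((857 + 1/(-1483 - 366)) + 1598)) = √(4225 + ((857 + 1/(-1849)) + 1598)) = √(4225 + ((857 - 1/1849) + 1598)) = √(4225 + (1584592/1849 + 1598)) = √(4225 + 4539294/1849) = √(12351319/1849) = √12351319/43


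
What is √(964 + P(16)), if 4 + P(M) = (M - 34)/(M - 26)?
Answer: √24045/5 ≈ 31.013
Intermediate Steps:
P(M) = -4 + (-34 + M)/(-26 + M) (P(M) = -4 + (M - 34)/(M - 26) = -4 + (-34 + M)/(-26 + M))
√(964 + P(16)) = √(964 + (70 - 3*16)/(-26 + 16)) = √(964 + (70 - 48)/(-10)) = √(964 - ⅒*22) = √(964 - 11/5) = √(4809/5) = √24045/5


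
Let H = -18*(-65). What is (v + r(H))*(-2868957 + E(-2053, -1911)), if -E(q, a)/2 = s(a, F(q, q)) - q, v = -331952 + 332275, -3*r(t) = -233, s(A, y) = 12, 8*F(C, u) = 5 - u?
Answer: -3453450574/3 ≈ -1.1512e+9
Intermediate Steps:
F(C, u) = 5/8 - u/8 (F(C, u) = (5 - u)/8 = 5/8 - u/8)
H = 1170
r(t) = 233/3 (r(t) = -1/3*(-233) = 233/3)
v = 323
E(q, a) = -24 + 2*q (E(q, a) = -2*(12 - q) = -24 + 2*q)
(v + r(H))*(-2868957 + E(-2053, -1911)) = (323 + 233/3)*(-2868957 + (-24 + 2*(-2053))) = 1202*(-2868957 + (-24 - 4106))/3 = 1202*(-2868957 - 4130)/3 = (1202/3)*(-2873087) = -3453450574/3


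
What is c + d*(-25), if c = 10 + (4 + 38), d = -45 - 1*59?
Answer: 2652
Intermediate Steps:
d = -104 (d = -45 - 59 = -104)
c = 52 (c = 10 + 42 = 52)
c + d*(-25) = 52 - 104*(-25) = 52 + 2600 = 2652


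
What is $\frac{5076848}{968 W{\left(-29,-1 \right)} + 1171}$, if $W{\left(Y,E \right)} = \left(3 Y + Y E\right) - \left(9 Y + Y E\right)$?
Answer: $\frac{725264}{24229} \approx 29.934$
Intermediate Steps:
$W{\left(Y,E \right)} = - 6 Y$ ($W{\left(Y,E \right)} = \left(3 Y + E Y\right) - \left(9 Y + E Y\right) = - 6 Y$)
$\frac{5076848}{968 W{\left(-29,-1 \right)} + 1171} = \frac{5076848}{968 \left(\left(-6\right) \left(-29\right)\right) + 1171} = \frac{5076848}{968 \cdot 174 + 1171} = \frac{5076848}{168432 + 1171} = \frac{5076848}{169603} = 5076848 \cdot \frac{1}{169603} = \frac{725264}{24229}$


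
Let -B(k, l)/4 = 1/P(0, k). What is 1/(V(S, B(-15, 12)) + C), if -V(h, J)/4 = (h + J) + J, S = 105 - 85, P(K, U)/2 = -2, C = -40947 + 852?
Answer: -1/40183 ≈ -2.4886e-5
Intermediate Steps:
C = -40095
P(K, U) = -4 (P(K, U) = 2*(-2) = -4)
B(k, l) = 1 (B(k, l) = -4/(-4) = -4*(-¼) = 1)
S = 20
V(h, J) = -8*J - 4*h (V(h, J) = -4*((h + J) + J) = -4*((J + h) + J) = -4*(h + 2*J) = -8*J - 4*h)
1/(V(S, B(-15, 12)) + C) = 1/((-8*1 - 4*20) - 40095) = 1/((-8 - 80) - 40095) = 1/(-88 - 40095) = 1/(-40183) = -1/40183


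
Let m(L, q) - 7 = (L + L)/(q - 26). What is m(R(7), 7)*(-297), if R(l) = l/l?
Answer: -38907/19 ≈ -2047.7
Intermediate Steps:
R(l) = 1
m(L, q) = 7 + 2*L/(-26 + q) (m(L, q) = 7 + (L + L)/(q - 26) = 7 + (2*L)/(-26 + q) = 7 + 2*L/(-26 + q))
m(R(7), 7)*(-297) = ((-182 + 2*1 + 7*7)/(-26 + 7))*(-297) = ((-182 + 2 + 49)/(-19))*(-297) = -1/19*(-131)*(-297) = (131/19)*(-297) = -38907/19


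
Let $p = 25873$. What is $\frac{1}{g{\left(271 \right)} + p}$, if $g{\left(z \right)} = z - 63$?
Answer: $\frac{1}{26081} \approx 3.8342 \cdot 10^{-5}$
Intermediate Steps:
$g{\left(z \right)} = -63 + z$
$\frac{1}{g{\left(271 \right)} + p} = \frac{1}{\left(-63 + 271\right) + 25873} = \frac{1}{208 + 25873} = \frac{1}{26081}$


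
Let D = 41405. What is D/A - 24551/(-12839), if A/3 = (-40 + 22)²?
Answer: 555462367/12479508 ≈ 44.510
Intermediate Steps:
A = 972 (A = 3*(-40 + 22)² = 3*(-18)² = 3*324 = 972)
D/A - 24551/(-12839) = 41405/972 - 24551/(-12839) = 41405*(1/972) - 24551*(-1/12839) = 41405/972 + 24551/12839 = 555462367/12479508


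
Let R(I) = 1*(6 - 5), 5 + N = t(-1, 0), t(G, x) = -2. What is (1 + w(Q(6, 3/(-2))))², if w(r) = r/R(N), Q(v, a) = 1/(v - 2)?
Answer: 25/16 ≈ 1.5625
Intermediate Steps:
N = -7 (N = -5 - 2 = -7)
Q(v, a) = 1/(-2 + v)
R(I) = 1 (R(I) = 1*1 = 1)
w(r) = r (w(r) = r/1 = r*1 = r)
(1 + w(Q(6, 3/(-2))))² = (1 + 1/(-2 + 6))² = (1 + 1/4)² = (1 + ¼)² = (5/4)² = 25/16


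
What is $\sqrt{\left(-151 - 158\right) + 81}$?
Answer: $2 i \sqrt{57} \approx 15.1 i$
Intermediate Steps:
$\sqrt{\left(-151 - 158\right) + 81} = \sqrt{-309 + 81} = \sqrt{-228} = 2 i \sqrt{57}$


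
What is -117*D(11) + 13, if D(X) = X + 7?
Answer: -2093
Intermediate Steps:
D(X) = 7 + X
-117*D(11) + 13 = -117*(7 + 11) + 13 = -117*18 + 13 = -2106 + 13 = -2093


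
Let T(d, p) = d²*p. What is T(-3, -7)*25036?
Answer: -1577268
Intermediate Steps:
T(d, p) = p*d²
T(-3, -7)*25036 = -7*(-3)²*25036 = -7*9*25036 = -63*25036 = -1577268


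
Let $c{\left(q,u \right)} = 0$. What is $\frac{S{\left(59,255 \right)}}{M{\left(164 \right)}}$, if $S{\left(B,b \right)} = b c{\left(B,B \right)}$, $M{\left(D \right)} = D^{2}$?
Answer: $0$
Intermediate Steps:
$S{\left(B,b \right)} = 0$ ($S{\left(B,b \right)} = b 0 = 0$)
$\frac{S{\left(59,255 \right)}}{M{\left(164 \right)}} = \frac{0}{164^{2}} = \frac{0}{26896} = 0 \cdot \frac{1}{26896} = 0$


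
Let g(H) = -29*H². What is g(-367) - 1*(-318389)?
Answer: -3587592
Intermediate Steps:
g(-367) - 1*(-318389) = -29*(-367)² - 1*(-318389) = -29*134689 + 318389 = -3905981 + 318389 = -3587592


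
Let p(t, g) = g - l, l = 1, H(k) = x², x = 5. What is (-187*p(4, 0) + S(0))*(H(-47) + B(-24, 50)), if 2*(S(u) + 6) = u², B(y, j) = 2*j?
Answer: 22625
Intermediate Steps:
H(k) = 25 (H(k) = 5² = 25)
p(t, g) = -1 + g (p(t, g) = g - 1*1 = g - 1 = -1 + g)
S(u) = -6 + u²/2
(-187*p(4, 0) + S(0))*(H(-47) + B(-24, 50)) = (-187*(-1 + 0) + (-6 + (½)*0²))*(25 + 2*50) = (-187*(-1) + (-6 + (½)*0))*(25 + 100) = (187 + (-6 + 0))*125 = (187 - 6)*125 = 181*125 = 22625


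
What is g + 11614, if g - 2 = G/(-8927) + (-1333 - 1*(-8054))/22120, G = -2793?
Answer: 29036430473/2499560 ≈ 11617.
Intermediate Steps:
g = 6540633/2499560 (g = 2 + (-2793/(-8927) + (-1333 - 1*(-8054))/22120) = 2 + (-2793*(-1/8927) + (-1333 + 8054)*(1/22120)) = 2 + (2793/8927 + 6721*(1/22120)) = 2 + (2793/8927 + 6721/22120) = 2 + 1541513/2499560 = 6540633/2499560 ≈ 2.6167)
g + 11614 = 6540633/2499560 + 11614 = 29036430473/2499560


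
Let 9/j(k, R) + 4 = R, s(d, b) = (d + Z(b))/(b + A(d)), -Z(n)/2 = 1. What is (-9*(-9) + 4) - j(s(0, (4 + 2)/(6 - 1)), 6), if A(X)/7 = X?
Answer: 161/2 ≈ 80.500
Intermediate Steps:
Z(n) = -2 (Z(n) = -2*1 = -2)
A(X) = 7*X
s(d, b) = (-2 + d)/(b + 7*d) (s(d, b) = (d - 2)/(b + 7*d) = (-2 + d)/(b + 7*d))
j(k, R) = 9/(-4 + R)
(-9*(-9) + 4) - j(s(0, (4 + 2)/(6 - 1)), 6) = (-9*(-9) + 4) - 9/(-4 + 6) = (81 + 4) - 9/2 = 85 - 9/2 = 161/2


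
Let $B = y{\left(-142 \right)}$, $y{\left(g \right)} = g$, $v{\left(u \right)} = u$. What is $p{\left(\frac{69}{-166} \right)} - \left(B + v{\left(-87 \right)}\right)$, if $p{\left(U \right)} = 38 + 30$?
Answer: $297$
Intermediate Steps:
$B = -142$
$p{\left(U \right)} = 68$
$p{\left(\frac{69}{-166} \right)} - \left(B + v{\left(-87 \right)}\right) = 68 - \left(-142 - 87\right) = 68 - -229 = 68 + 229 = 297$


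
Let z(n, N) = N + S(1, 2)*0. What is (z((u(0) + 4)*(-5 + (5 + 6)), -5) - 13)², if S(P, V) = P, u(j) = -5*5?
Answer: 324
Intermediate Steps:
u(j) = -25
z(n, N) = N (z(n, N) = N + 1*0 = N + 0 = N)
(z((u(0) + 4)*(-5 + (5 + 6)), -5) - 13)² = (-5 - 13)² = (-18)² = 324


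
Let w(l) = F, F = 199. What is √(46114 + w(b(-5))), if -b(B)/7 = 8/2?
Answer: √46313 ≈ 215.20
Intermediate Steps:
b(B) = -28 (b(B) = -56/2 = -7*4 = -28)
w(l) = 199
√(46114 + w(b(-5))) = √(46114 + 199) = √46313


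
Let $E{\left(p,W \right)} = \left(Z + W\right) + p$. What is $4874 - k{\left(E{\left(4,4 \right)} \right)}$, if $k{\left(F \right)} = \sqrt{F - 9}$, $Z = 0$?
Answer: $4874 - i \approx 4874.0 - 1.0 i$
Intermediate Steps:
$E{\left(p,W \right)} = W + p$ ($E{\left(p,W \right)} = \left(0 + W\right) + p = W + p$)
$k{\left(F \right)} = \sqrt{-9 + F}$
$4874 - k{\left(E{\left(4,4 \right)} \right)} = 4874 - \sqrt{-9 + \left(4 + 4\right)} = 4874 - \sqrt{-9 + 8} = 4874 - \sqrt{-1} = 4874 - i$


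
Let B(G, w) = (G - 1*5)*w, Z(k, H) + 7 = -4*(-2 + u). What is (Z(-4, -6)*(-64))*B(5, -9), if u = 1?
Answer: 0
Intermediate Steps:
Z(k, H) = -3 (Z(k, H) = -7 - 4*(-2 + 1) = -7 - 4*(-1) = -7 + 4 = -3)
B(G, w) = w*(-5 + G) (B(G, w) = (G - 5)*w = (-5 + G)*w = w*(-5 + G))
(Z(-4, -6)*(-64))*B(5, -9) = (-3*(-64))*(-9*(-5 + 5)) = 192*(-9*0) = 192*0 = 0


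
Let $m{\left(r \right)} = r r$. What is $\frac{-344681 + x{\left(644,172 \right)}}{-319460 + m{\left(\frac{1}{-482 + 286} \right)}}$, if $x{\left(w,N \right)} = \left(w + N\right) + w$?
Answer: $\frac{13185177936}{12272375359} \approx 1.0744$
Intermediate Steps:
$x{\left(w,N \right)} = N + 2 w$ ($x{\left(w,N \right)} = \left(N + w\right) + w = N + 2 w$)
$m{\left(r \right)} = r^{2}$
$\frac{-344681 + x{\left(644,172 \right)}}{-319460 + m{\left(\frac{1}{-482 + 286} \right)}} = \frac{-344681 + \left(172 + 2 \cdot 644\right)}{-319460 + \left(\frac{1}{-482 + 286}\right)^{2}} = \frac{-344681 + \left(172 + 1288\right)}{-319460 + \left(\frac{1}{-196}\right)^{2}} = \frac{-344681 + 1460}{-319460 + \left(- \frac{1}{196}\right)^{2}} = - \frac{343221}{-319460 + \frac{1}{38416}} = - \frac{343221}{- \frac{12272375359}{38416}} = \left(-343221\right) \left(- \frac{38416}{12272375359}\right) = \frac{13185177936}{12272375359}$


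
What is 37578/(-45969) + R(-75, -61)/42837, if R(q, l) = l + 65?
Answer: -536514970/656391351 ≈ -0.81737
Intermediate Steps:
R(q, l) = 65 + l
37578/(-45969) + R(-75, -61)/42837 = 37578/(-45969) + (65 - 61)/42837 = 37578*(-1/45969) + 4*(1/42837) = -12526/15323 + 4/42837 = -536514970/656391351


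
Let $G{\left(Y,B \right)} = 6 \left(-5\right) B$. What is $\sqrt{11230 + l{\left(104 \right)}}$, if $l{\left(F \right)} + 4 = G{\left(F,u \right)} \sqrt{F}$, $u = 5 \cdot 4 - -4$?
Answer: $\sqrt{11226 - 1440 \sqrt{26}} \approx 62.317$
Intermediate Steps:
$u = 24$ ($u = 20 + 4 = 24$)
$G{\left(Y,B \right)} = - 30 B$
$l{\left(F \right)} = -4 - 720 \sqrt{F}$ ($l{\left(F \right)} = -4 + \left(-30\right) 24 \sqrt{F} = -4 - 720 \sqrt{F}$)
$\sqrt{11230 + l{\left(104 \right)}} = \sqrt{11230 - \left(4 + 720 \sqrt{104}\right)} = \sqrt{11230 - \left(4 + 720 \cdot 2 \sqrt{26}\right)} = \sqrt{11230 - \left(4 + 1440 \sqrt{26}\right)} = \sqrt{11226 - 1440 \sqrt{26}}$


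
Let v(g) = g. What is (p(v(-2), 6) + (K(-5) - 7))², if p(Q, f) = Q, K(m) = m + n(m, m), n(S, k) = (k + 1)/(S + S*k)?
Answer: 5041/25 ≈ 201.64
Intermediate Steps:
n(S, k) = (1 + k)/(S + S*k)
K(m) = m + 1/m
(p(v(-2), 6) + (K(-5) - 7))² = (-2 + ((-5 + 1/(-5)) - 7))² = (-2 + ((-5 - ⅕) - 7))² = (-2 + (-26/5 - 7))² = (-2 - 61/5)² = (-71/5)² = 5041/25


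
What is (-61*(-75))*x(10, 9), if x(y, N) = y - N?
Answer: 4575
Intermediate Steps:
(-61*(-75))*x(10, 9) = (-61*(-75))*(10 - 1*9) = 4575*(10 - 9) = 4575*1 = 4575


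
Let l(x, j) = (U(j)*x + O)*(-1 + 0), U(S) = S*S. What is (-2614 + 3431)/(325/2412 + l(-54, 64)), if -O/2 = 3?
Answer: 1970604/533510605 ≈ 0.0036937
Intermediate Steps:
O = -6 (O = -2*3 = -6)
U(S) = S²
l(x, j) = 6 - x*j² (l(x, j) = (j²*x - 6)*(-1 + 0) = (x*j² - 6)*(-1) = (-6 + x*j²)*(-1) = 6 - x*j²)
(-2614 + 3431)/(325/2412 + l(-54, 64)) = (-2614 + 3431)/(325/2412 + (6 - 1*(-54)*64²)) = 817/(325*(1/2412) + (6 - 1*(-54)*4096)) = 817/(325/2412 + (6 + 221184)) = 817/(325/2412 + 221190) = 817/(533510605/2412) = 817*(2412/533510605) = 1970604/533510605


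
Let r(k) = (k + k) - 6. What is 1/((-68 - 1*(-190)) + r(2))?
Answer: 1/120 ≈ 0.0083333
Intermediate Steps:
r(k) = -6 + 2*k (r(k) = 2*k - 6 = -6 + 2*k)
1/((-68 - 1*(-190)) + r(2)) = 1/((-68 - 1*(-190)) + (-6 + 2*2)) = 1/((-68 + 190) + (-6 + 4)) = 1/(122 - 2) = 1/120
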